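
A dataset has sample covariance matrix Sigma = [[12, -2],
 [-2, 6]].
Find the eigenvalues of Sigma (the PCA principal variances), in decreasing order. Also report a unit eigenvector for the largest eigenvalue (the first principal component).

Step 1 — characteristic polynomial of 2×2 Sigma:
  det(Sigma - λI) = λ² - trace · λ + det = 0.
  trace = 12 + 6 = 18, det = 12·6 - (-2)² = 68.
Step 2 — discriminant:
  Δ = trace² - 4·det = 324 - 272 = 52.
Step 3 — eigenvalues:
  λ = (trace ± √Δ)/2 = (18 ± 7.2111)/2,
  λ_1 = 12.6056,  λ_2 = 5.3944.

Step 4 — unit eigenvector for λ_1: solve (Sigma - λ_1 I)v = 0. First row:
  (12 - 12.6056)·v_x + (-2)·v_y = 0, i.e. (-0.6056)·v_x + (-2)·v_y = 0,
  so v ∝ (b, λ_1 - a) = (-2, 0.6056); multiply by -1 so the first entry is positive: u = (2, -0.6056).
  ||u|| = √((2)² + (-0.6056)²) = √(4.3667) ≈ 2.0897,
  v_1 = u/||u|| ≈ (0.9571, -0.2898) (||v_1|| = 1).

λ_1 = 12.6056,  λ_2 = 5.3944;  v_1 ≈ (0.9571, -0.2898)


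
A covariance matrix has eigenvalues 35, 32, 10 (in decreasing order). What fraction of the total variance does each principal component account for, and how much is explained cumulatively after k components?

Step 1 — total variance = trace(Sigma) = Σ λ_i = 35 + 32 + 10 = 77.

Step 2 — fraction explained by component i = λ_i / Σ λ:
  PC1: 35/77 = 0.4545
  PC2: 32/77 = 0.4156
  PC3: 10/77 = 0.1299

Step 3 — cumulative fraction after k components = (λ_1 + ... + λ_k) / Σ λ:
  k = 1: 35/77 = 0.4545
  k = 2: (35 + 32)/77 = 67/77 = 0.8701
  k = 3: (35 + 32 + 10)/77 = 77/77 = 1

Summary (fraction, with percent):

explained: PC1 0.4545 (45.45%), PC2 0.4156 (41.56%), PC3 0.1299 (12.99%);  cumulative: 0.4545, 0.8701, 1


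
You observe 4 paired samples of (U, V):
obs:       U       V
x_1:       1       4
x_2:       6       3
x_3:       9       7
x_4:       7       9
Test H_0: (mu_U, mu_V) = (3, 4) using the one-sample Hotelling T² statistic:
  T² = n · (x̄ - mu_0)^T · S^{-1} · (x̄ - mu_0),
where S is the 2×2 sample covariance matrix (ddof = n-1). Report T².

Step 1 — sample mean vector:
  mean(U) = (1 + 6 + 9 + 7) / 4 = 23/4 = 5.75
  mean(V) = (4 + 3 + 7 + 9) / 4 = 23/4 = 5.75
  x̄ = (5.75, 5.75),  deviation x̄ - mu_0 = (5.75, 5.75) - (3, 4) = (2.75, 1.75).

Step 2 — sample covariance matrix, S[i,j] = (1/(n-1)) · Σ_k (x_{k,i} - mean_i) · (x_{k,j} - mean_j), divisor n-1 = 3:
  S[U,U] = ((-4.75)·(-4.75) + (0.25)·(0.25) + (3.25)·(3.25) + (1.25)·(1.25)) / 3 = 34.75/3 = 11.5833
  S[U,V] = ((-4.75)·(-1.75) + (0.25)·(-2.75) + (3.25)·(1.25) + (1.25)·(3.25)) / 3 = 15.75/3 = 5.25
  S[V,V] = ((-1.75)·(-1.75) + (-2.75)·(-2.75) + (1.25)·(1.25) + (3.25)·(3.25)) / 3 = 22.75/3 = 7.5833
  S = [[11.5833, 5.25],
 [5.25, 7.5833]].

Step 3 — invert S. det(S) = 11.5833·7.5833 - (5.25)² = 60.2778.
  S^{-1} = (1/det) · [[d, -b], [-b, a]] = [[0.1258, -0.0871],
 [-0.0871, 0.1922]].

Step 4 — quadratic form (x̄ - mu_0)^T · S^{-1} · (x̄ - mu_0):
  S^{-1} · (x̄ - mu_0) = (0.1935, 0.0968),
  (x̄ - mu_0)^T · [...] = (2.75)·(0.1935) + (1.75)·(0.0968) = 0.7016.

Step 5 — scale by n: T² = 4 · 0.7016 = 2.8065.

T² ≈ 2.8065


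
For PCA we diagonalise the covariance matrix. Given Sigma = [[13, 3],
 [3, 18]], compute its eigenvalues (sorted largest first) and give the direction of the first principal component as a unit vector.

Step 1 — characteristic polynomial of 2×2 Sigma:
  det(Sigma - λI) = λ² - trace · λ + det = 0.
  trace = 13 + 18 = 31, det = 13·18 - (3)² = 225.
Step 2 — discriminant:
  Δ = trace² - 4·det = 961 - 900 = 61.
Step 3 — eigenvalues:
  λ = (trace ± √Δ)/2 = (31 ± 7.8102)/2,
  λ_1 = 19.4051,  λ_2 = 11.5949.

Step 4 — unit eigenvector for λ_1: solve (Sigma - λ_1 I)v = 0. First row:
  (13 - 19.4051)·v_x + (3)·v_y = 0, i.e. (-6.4051)·v_x + (3)·v_y = 0,
  so v ∝ (b, λ_1 - a) = (3, 6.4051) = u.
  ||u|| = √((3)² + (6.4051)²) = √(50.0256) ≈ 7.0729,
  v_1 = u/||u|| ≈ (0.4242, 0.9056) (||v_1|| = 1).

λ_1 = 19.4051,  λ_2 = 11.5949;  v_1 ≈ (0.4242, 0.9056)


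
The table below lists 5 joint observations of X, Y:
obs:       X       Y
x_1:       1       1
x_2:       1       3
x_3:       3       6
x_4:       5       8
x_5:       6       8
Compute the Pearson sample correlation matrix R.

Step 1 — column means:
  mean(X) = (1 + 1 + 3 + 5 + 6) / 5 = 16/5 = 3.2
  mean(Y) = (1 + 3 + 6 + 8 + 8) / 5 = 26/5 = 5.2

Step 2 — sample variances and covariances s[i,j] = (1/(n-1)) · Σ_k (x_{k,i} - mean_i) · (x_{k,j} - mean_j), with n-1 = 4:
  s[X,X] = ((-2.2)·(-2.2) + (-2.2)·(-2.2) + (-0.2)·(-0.2) + (1.8)·(1.8) + (2.8)·(2.8)) / 4 = 20.8/4 = 5.2
  s[X,Y] = ((-2.2)·(-4.2) + (-2.2)·(-2.2) + (-0.2)·(0.8) + (1.8)·(2.8) + (2.8)·(2.8)) / 4 = 26.8/4 = 6.7
  s[Y,Y] = ((-4.2)·(-4.2) + (-2.2)·(-2.2) + (0.8)·(0.8) + (2.8)·(2.8) + (2.8)·(2.8)) / 4 = 38.8/4 = 9.7
  Sample standard deviations s_i = √(s[i,i]):
  s(X) = √(5.2) = 2.2804
  s(Y) = √(9.7) = 3.1145

Step 3 — r_{ij} = s_{ij} / (s_i · s_j):
  r[X,X] = 1 (diagonal).
  r[X,Y] = 6.7 / (2.2804 · 3.1145) = 6.7 / 7.1021 = 0.9434
  r[Y,Y] = 1 (diagonal).

R is symmetric with unit diagonal. Assembling:

R = [[1, 0.9434],
 [0.9434, 1]]


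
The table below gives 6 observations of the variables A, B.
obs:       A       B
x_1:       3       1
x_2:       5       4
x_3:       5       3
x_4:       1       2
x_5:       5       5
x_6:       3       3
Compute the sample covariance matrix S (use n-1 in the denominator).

Step 1 — column means:
  mean(A) = (3 + 5 + 5 + 1 + 5 + 3) / 6 = 22/6 = 3.6667
  mean(B) = (1 + 4 + 3 + 2 + 5 + 3) / 6 = 18/6 = 3

Step 2 — sample covariance S[i,j] = (1/(n-1)) · Σ_k (x_{k,i} - mean_i) · (x_{k,j} - mean_j), with n-1 = 5.
  S[A,A] = ((-0.6667)·(-0.6667) + (1.3333)·(1.3333) + (1.3333)·(1.3333) + (-2.6667)·(-2.6667) + (1.3333)·(1.3333) + (-0.6667)·(-0.6667)) / 5 = 13.3333/5 = 2.6667
  S[A,B] = ((-0.6667)·(-2) + (1.3333)·(1) + (1.3333)·(0) + (-2.6667)·(-1) + (1.3333)·(2) + (-0.6667)·(0)) / 5 = 8/5 = 1.6
  S[B,B] = ((-2)·(-2) + (1)·(1) + (0)·(0) + (-1)·(-1) + (2)·(2) + (0)·(0)) / 5 = 10/5 = 2

S is symmetric (S[j,i] = S[i,j]). Assembling:

S = [[2.6667, 1.6],
 [1.6, 2]]


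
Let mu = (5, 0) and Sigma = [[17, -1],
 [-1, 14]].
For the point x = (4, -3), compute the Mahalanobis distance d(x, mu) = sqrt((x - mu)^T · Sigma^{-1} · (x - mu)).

Step 1 — centre the observation: (x - mu) = (-1, -3).

Step 2 — invert Sigma. det(Sigma) = 17·14 - (-1)² = 237.
  Sigma^{-1} = (1/det) · [[d, -b], [-b, a]] = [[0.0591, 0.0042],
 [0.0042, 0.0717]].

Step 3 — form the quadratic (x - mu)^T · Sigma^{-1} · (x - mu):
  Sigma^{-1} · (x - mu) = (-0.0717, -0.2194).
  (x - mu)^T · [Sigma^{-1} · (x - mu)] = (-1)·(-0.0717) + (-3)·(-0.2194) = 0.73.

Step 4 — take square root: d = √(0.73) ≈ 0.8544.

d(x, mu) = √(0.73) ≈ 0.8544


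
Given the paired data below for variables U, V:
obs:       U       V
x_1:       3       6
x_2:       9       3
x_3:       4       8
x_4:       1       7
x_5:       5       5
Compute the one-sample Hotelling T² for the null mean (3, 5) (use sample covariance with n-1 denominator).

Step 1 — sample mean vector:
  mean(U) = (3 + 9 + 4 + 1 + 5) / 5 = 22/5 = 4.4
  mean(V) = (6 + 3 + 8 + 7 + 5) / 5 = 29/5 = 5.8
  x̄ = (4.4, 5.8),  deviation x̄ - mu_0 = (4.4, 5.8) - (3, 5) = (1.4, 0.8).

Step 2 — sample covariance matrix, S[i,j] = (1/(n-1)) · Σ_k (x_{k,i} - mean_i) · (x_{k,j} - mean_j), divisor n-1 = 4:
  S[U,U] = ((-1.4)·(-1.4) + (4.6)·(4.6) + (-0.4)·(-0.4) + (-3.4)·(-3.4) + (0.6)·(0.6)) / 4 = 35.2/4 = 8.8
  S[U,V] = ((-1.4)·(0.2) + (4.6)·(-2.8) + (-0.4)·(2.2) + (-3.4)·(1.2) + (0.6)·(-0.8)) / 4 = -18.6/4 = -4.65
  S[V,V] = ((0.2)·(0.2) + (-2.8)·(-2.8) + (2.2)·(2.2) + (1.2)·(1.2) + (-0.8)·(-0.8)) / 4 = 14.8/4 = 3.7
  S = [[8.8, -4.65],
 [-4.65, 3.7]].

Step 3 — invert S. det(S) = 8.8·3.7 - (-4.65)² = 10.9375.
  S^{-1} = (1/det) · [[d, -b], [-b, a]] = [[0.3383, 0.4251],
 [0.4251, 0.8046]].

Step 4 — quadratic form (x̄ - mu_0)^T · S^{-1} · (x̄ - mu_0):
  S^{-1} · (x̄ - mu_0) = (0.8137, 1.2389),
  (x̄ - mu_0)^T · [...] = (1.4)·(0.8137) + (0.8)·(1.2389) = 2.1303.

Step 5 — scale by n: T² = 5 · 2.1303 = 10.6514.

T² ≈ 10.6514


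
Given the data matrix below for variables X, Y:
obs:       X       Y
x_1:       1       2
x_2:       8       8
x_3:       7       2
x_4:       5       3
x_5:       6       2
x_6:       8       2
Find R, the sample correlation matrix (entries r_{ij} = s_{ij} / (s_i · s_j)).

Step 1 — column means:
  mean(X) = (1 + 8 + 7 + 5 + 6 + 8) / 6 = 35/6 = 5.8333
  mean(Y) = (2 + 8 + 2 + 3 + 2 + 2) / 6 = 19/6 = 3.1667

Step 2 — sample variances and covariances s[i,j] = (1/(n-1)) · Σ_k (x_{k,i} - mean_i) · (x_{k,j} - mean_j), with n-1 = 5:
  s[X,X] = ((-4.8333)·(-4.8333) + (2.1667)·(2.1667) + (1.1667)·(1.1667) + (-0.8333)·(-0.8333) + (0.1667)·(0.1667) + (2.1667)·(2.1667)) / 5 = 34.8333/5 = 6.9667
  s[X,Y] = ((-4.8333)·(-1.1667) + (2.1667)·(4.8333) + (1.1667)·(-1.1667) + (-0.8333)·(-0.1667) + (0.1667)·(-1.1667) + (2.1667)·(-1.1667)) / 5 = 12.1667/5 = 2.4333
  s[Y,Y] = ((-1.1667)·(-1.1667) + (4.8333)·(4.8333) + (-1.1667)·(-1.1667) + (-0.1667)·(-0.1667) + (-1.1667)·(-1.1667) + (-1.1667)·(-1.1667)) / 5 = 28.8333/5 = 5.7667
  Sample standard deviations s_i = √(s[i,i]):
  s(X) = √(6.9667) = 2.6394
  s(Y) = √(5.7667) = 2.4014

Step 3 — r_{ij} = s_{ij} / (s_i · s_j):
  r[X,X] = 1 (diagonal).
  r[X,Y] = 2.4333 / (2.6394 · 2.4014) = 2.4333 / 6.3383 = 0.3839
  r[Y,Y] = 1 (diagonal).

R is symmetric with unit diagonal. Assembling:

R = [[1, 0.3839],
 [0.3839, 1]]


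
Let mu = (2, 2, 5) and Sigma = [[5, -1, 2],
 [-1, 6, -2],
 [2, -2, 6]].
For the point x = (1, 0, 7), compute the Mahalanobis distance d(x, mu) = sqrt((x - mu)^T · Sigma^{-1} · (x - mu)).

Step 1 — centre the observation: (x - mu) = (-1, -2, 2).

Step 2 — invert Sigma (cofactor / det for 3×3, or solve directly):
  Sigma^{-1} = [[0.2319, 0.0145, -0.0725],
 [0.0145, 0.1884, 0.058],
 [-0.0725, 0.058, 0.2101]].

Step 3 — form the quadratic (x - mu)^T · Sigma^{-1} · (x - mu):
  Sigma^{-1} · (x - mu) = (-0.4058, -0.2754, 0.3768).
  (x - mu)^T · [Sigma^{-1} · (x - mu)] = (-1)·(-0.4058) + (-2)·(-0.2754) + (2)·(0.3768) = 1.7101.

Step 4 — take square root: d = √(1.7101) ≈ 1.3077.

d(x, mu) = √(1.7101) ≈ 1.3077


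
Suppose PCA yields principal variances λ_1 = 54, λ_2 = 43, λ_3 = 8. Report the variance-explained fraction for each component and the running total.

Step 1 — total variance = trace(Sigma) = Σ λ_i = 54 + 43 + 8 = 105.

Step 2 — fraction explained by component i = λ_i / Σ λ:
  PC1: 54/105 = 0.5143
  PC2: 43/105 = 0.4095
  PC3: 8/105 = 0.0762

Step 3 — cumulative fraction after k components = (λ_1 + ... + λ_k) / Σ λ:
  k = 1: 54/105 = 0.5143
  k = 2: (54 + 43)/105 = 97/105 = 0.9238
  k = 3: (54 + 43 + 8)/105 = 105/105 = 1

Summary (fraction, with percent):

explained: PC1 0.5143 (51.43%), PC2 0.4095 (40.95%), PC3 0.0762 (7.62%);  cumulative: 0.5143, 0.9238, 1


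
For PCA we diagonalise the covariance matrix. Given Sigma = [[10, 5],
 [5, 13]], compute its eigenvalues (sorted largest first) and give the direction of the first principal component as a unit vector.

Step 1 — characteristic polynomial of 2×2 Sigma:
  det(Sigma - λI) = λ² - trace · λ + det = 0.
  trace = 10 + 13 = 23, det = 10·13 - (5)² = 105.
Step 2 — discriminant:
  Δ = trace² - 4·det = 529 - 420 = 109.
Step 3 — eigenvalues:
  λ = (trace ± √Δ)/2 = (23 ± 10.4403)/2,
  λ_1 = 16.7202,  λ_2 = 6.2798.

Step 4 — unit eigenvector for λ_1: solve (Sigma - λ_1 I)v = 0. First row:
  (10 - 16.7202)·v_x + (5)·v_y = 0, i.e. (-6.7202)·v_x + (5)·v_y = 0,
  so v ∝ (b, λ_1 - a) = (5, 6.7202) = u.
  ||u|| = √((5)² + (6.7202)²) = √(70.1605) ≈ 8.3762,
  v_1 = u/||u|| ≈ (0.5969, 0.8023) (||v_1|| = 1).

λ_1 = 16.7202,  λ_2 = 6.2798;  v_1 ≈ (0.5969, 0.8023)


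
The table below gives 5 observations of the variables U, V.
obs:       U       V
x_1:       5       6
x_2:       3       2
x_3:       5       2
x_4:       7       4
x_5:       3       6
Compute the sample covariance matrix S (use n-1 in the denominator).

Step 1 — column means:
  mean(U) = (5 + 3 + 5 + 7 + 3) / 5 = 23/5 = 4.6
  mean(V) = (6 + 2 + 2 + 4 + 6) / 5 = 20/5 = 4

Step 2 — sample covariance S[i,j] = (1/(n-1)) · Σ_k (x_{k,i} - mean_i) · (x_{k,j} - mean_j), with n-1 = 4.
  S[U,U] = ((0.4)·(0.4) + (-1.6)·(-1.6) + (0.4)·(0.4) + (2.4)·(2.4) + (-1.6)·(-1.6)) / 4 = 11.2/4 = 2.8
  S[U,V] = ((0.4)·(2) + (-1.6)·(-2) + (0.4)·(-2) + (2.4)·(0) + (-1.6)·(2)) / 4 = 0/4 = 0
  S[V,V] = ((2)·(2) + (-2)·(-2) + (-2)·(-2) + (0)·(0) + (2)·(2)) / 4 = 16/4 = 4

S is symmetric (S[j,i] = S[i,j]). Assembling:

S = [[2.8, 0],
 [0, 4]]


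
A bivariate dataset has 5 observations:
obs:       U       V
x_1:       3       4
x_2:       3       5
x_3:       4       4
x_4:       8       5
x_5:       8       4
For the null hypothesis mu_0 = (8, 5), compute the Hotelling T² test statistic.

Step 1 — sample mean vector:
  mean(U) = (3 + 3 + 4 + 8 + 8) / 5 = 26/5 = 5.2
  mean(V) = (4 + 5 + 4 + 5 + 4) / 5 = 22/5 = 4.4
  x̄ = (5.2, 4.4),  deviation x̄ - mu_0 = (5.2, 4.4) - (8, 5) = (-2.8, -0.6).

Step 2 — sample covariance matrix, S[i,j] = (1/(n-1)) · Σ_k (x_{k,i} - mean_i) · (x_{k,j} - mean_j), divisor n-1 = 4:
  S[U,U] = ((-2.2)·(-2.2) + (-2.2)·(-2.2) + (-1.2)·(-1.2) + (2.8)·(2.8) + (2.8)·(2.8)) / 4 = 26.8/4 = 6.7
  S[U,V] = ((-2.2)·(-0.4) + (-2.2)·(0.6) + (-1.2)·(-0.4) + (2.8)·(0.6) + (2.8)·(-0.4)) / 4 = 0.6/4 = 0.15
  S[V,V] = ((-0.4)·(-0.4) + (0.6)·(0.6) + (-0.4)·(-0.4) + (0.6)·(0.6) + (-0.4)·(-0.4)) / 4 = 1.2/4 = 0.3
  S = [[6.7, 0.15],
 [0.15, 0.3]].

Step 3 — invert S. det(S) = 6.7·0.3 - (0.15)² = 1.9875.
  S^{-1} = (1/det) · [[d, -b], [-b, a]] = [[0.1509, -0.0755],
 [-0.0755, 3.3711]].

Step 4 — quadratic form (x̄ - mu_0)^T · S^{-1} · (x̄ - mu_0):
  S^{-1} · (x̄ - mu_0) = (-0.3774, -1.8113),
  (x̄ - mu_0)^T · [...] = (-2.8)·(-0.3774) + (-0.6)·(-1.8113) = 2.1434.

Step 5 — scale by n: T² = 5 · 2.1434 = 10.717.

T² ≈ 10.717


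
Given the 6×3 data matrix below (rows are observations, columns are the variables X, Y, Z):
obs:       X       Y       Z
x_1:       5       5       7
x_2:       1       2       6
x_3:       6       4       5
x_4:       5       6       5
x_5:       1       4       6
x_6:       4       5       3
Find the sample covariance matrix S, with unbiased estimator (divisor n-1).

Step 1 — column means:
  mean(X) = (5 + 1 + 6 + 5 + 1 + 4) / 6 = 22/6 = 3.6667
  mean(Y) = (5 + 2 + 4 + 6 + 4 + 5) / 6 = 26/6 = 4.3333
  mean(Z) = (7 + 6 + 5 + 5 + 6 + 3) / 6 = 32/6 = 5.3333

Step 2 — sample covariance S[i,j] = (1/(n-1)) · Σ_k (x_{k,i} - mean_i) · (x_{k,j} - mean_j), with n-1 = 5.
  S[X,X] = ((1.3333)·(1.3333) + (-2.6667)·(-2.6667) + (2.3333)·(2.3333) + (1.3333)·(1.3333) + (-2.6667)·(-2.6667) + (0.3333)·(0.3333)) / 5 = 23.3333/5 = 4.6667
  S[X,Y] = ((1.3333)·(0.6667) + (-2.6667)·(-2.3333) + (2.3333)·(-0.3333) + (1.3333)·(1.6667) + (-2.6667)·(-0.3333) + (0.3333)·(0.6667)) / 5 = 9.6667/5 = 1.9333
  S[X,Z] = ((1.3333)·(1.6667) + (-2.6667)·(0.6667) + (2.3333)·(-0.3333) + (1.3333)·(-0.3333) + (-2.6667)·(0.6667) + (0.3333)·(-2.3333)) / 5 = -3.3333/5 = -0.6667
  S[Y,Y] = ((0.6667)·(0.6667) + (-2.3333)·(-2.3333) + (-0.3333)·(-0.3333) + (1.6667)·(1.6667) + (-0.3333)·(-0.3333) + (0.6667)·(0.6667)) / 5 = 9.3333/5 = 1.8667
  S[Y,Z] = ((0.6667)·(1.6667) + (-2.3333)·(0.6667) + (-0.3333)·(-0.3333) + (1.6667)·(-0.3333) + (-0.3333)·(0.6667) + (0.6667)·(-2.3333)) / 5 = -2.6667/5 = -0.5333
  S[Z,Z] = ((1.6667)·(1.6667) + (0.6667)·(0.6667) + (-0.3333)·(-0.3333) + (-0.3333)·(-0.3333) + (0.6667)·(0.6667) + (-2.3333)·(-2.3333)) / 5 = 9.3333/5 = 1.8667

S is symmetric (S[j,i] = S[i,j]). Assembling:

S = [[4.6667, 1.9333, -0.6667],
 [1.9333, 1.8667, -0.5333],
 [-0.6667, -0.5333, 1.8667]]


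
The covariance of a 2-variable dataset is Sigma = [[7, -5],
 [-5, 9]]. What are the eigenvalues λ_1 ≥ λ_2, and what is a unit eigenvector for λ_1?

Step 1 — characteristic polynomial of 2×2 Sigma:
  det(Sigma - λI) = λ² - trace · λ + det = 0.
  trace = 7 + 9 = 16, det = 7·9 - (-5)² = 38.
Step 2 — discriminant:
  Δ = trace² - 4·det = 256 - 152 = 104.
Step 3 — eigenvalues:
  λ = (trace ± √Δ)/2 = (16 ± 10.198)/2,
  λ_1 = 13.099,  λ_2 = 2.901.

Step 4 — unit eigenvector for λ_1: solve (Sigma - λ_1 I)v = 0. First row:
  (7 - 13.099)·v_x + (-5)·v_y = 0, i.e. (-6.099)·v_x + (-5)·v_y = 0,
  so v ∝ (b, λ_1 - a) = (-5, 6.099); multiply by -1 so the first entry is positive: u = (5, -6.099).
  ||u|| = √((5)² + (-6.099)²) = √(62.198) ≈ 7.8866,
  v_1 = u/||u|| ≈ (0.634, -0.7733) (||v_1|| = 1).

λ_1 = 13.099,  λ_2 = 2.901;  v_1 ≈ (0.634, -0.7733)


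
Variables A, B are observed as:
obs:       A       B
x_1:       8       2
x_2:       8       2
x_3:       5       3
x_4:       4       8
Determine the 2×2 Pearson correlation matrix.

Step 1 — column means:
  mean(A) = (8 + 8 + 5 + 4) / 4 = 25/4 = 6.25
  mean(B) = (2 + 2 + 3 + 8) / 4 = 15/4 = 3.75

Step 2 — sample variances and covariances s[i,j] = (1/(n-1)) · Σ_k (x_{k,i} - mean_i) · (x_{k,j} - mean_j), with n-1 = 3:
  s[A,A] = ((1.75)·(1.75) + (1.75)·(1.75) + (-1.25)·(-1.25) + (-2.25)·(-2.25)) / 3 = 12.75/3 = 4.25
  s[A,B] = ((1.75)·(-1.75) + (1.75)·(-1.75) + (-1.25)·(-0.75) + (-2.25)·(4.25)) / 3 = -14.75/3 = -4.9167
  s[B,B] = ((-1.75)·(-1.75) + (-1.75)·(-1.75) + (-0.75)·(-0.75) + (4.25)·(4.25)) / 3 = 24.75/3 = 8.25
  Sample standard deviations s_i = √(s[i,i]):
  s(A) = √(4.25) = 2.0616
  s(B) = √(8.25) = 2.8723

Step 3 — r_{ij} = s_{ij} / (s_i · s_j):
  r[A,A] = 1 (diagonal).
  r[A,B] = -4.9167 / (2.0616 · 2.8723) = -4.9167 / 5.9214 = -0.8303
  r[B,B] = 1 (diagonal).

R is symmetric with unit diagonal. Assembling:

R = [[1, -0.8303],
 [-0.8303, 1]]


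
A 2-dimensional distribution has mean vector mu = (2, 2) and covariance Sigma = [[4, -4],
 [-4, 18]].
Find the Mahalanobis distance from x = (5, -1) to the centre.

Step 1 — centre the observation: (x - mu) = (3, -3).

Step 2 — invert Sigma. det(Sigma) = 4·18 - (-4)² = 56.
  Sigma^{-1} = (1/det) · [[d, -b], [-b, a]] = [[0.3214, 0.0714],
 [0.0714, 0.0714]].

Step 3 — form the quadratic (x - mu)^T · Sigma^{-1} · (x - mu):
  Sigma^{-1} · (x - mu) = (0.75, 0).
  (x - mu)^T · [Sigma^{-1} · (x - mu)] = (3)·(0.75) + (-3)·(0) = 2.25.

Step 4 — take square root: d = √(2.25) ≈ 1.5.

d(x, mu) = √(2.25) ≈ 1.5


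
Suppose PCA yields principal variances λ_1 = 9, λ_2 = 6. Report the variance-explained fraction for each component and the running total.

Step 1 — total variance = trace(Sigma) = Σ λ_i = 9 + 6 = 15.

Step 2 — fraction explained by component i = λ_i / Σ λ:
  PC1: 9/15 = 0.6
  PC2: 6/15 = 0.4

Step 3 — cumulative fraction after k components = (λ_1 + ... + λ_k) / Σ λ:
  k = 1: 9/15 = 0.6
  k = 2: (9 + 6)/15 = 15/15 = 1

Summary (fraction, with percent):

explained: PC1 0.6 (60%), PC2 0.4 (40%);  cumulative: 0.6, 1


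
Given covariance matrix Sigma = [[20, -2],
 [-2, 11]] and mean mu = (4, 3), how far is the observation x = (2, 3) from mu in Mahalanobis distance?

Step 1 — centre the observation: (x - mu) = (-2, 0).

Step 2 — invert Sigma. det(Sigma) = 20·11 - (-2)² = 216.
  Sigma^{-1} = (1/det) · [[d, -b], [-b, a]] = [[0.0509, 0.0093],
 [0.0093, 0.0926]].

Step 3 — form the quadratic (x - mu)^T · Sigma^{-1} · (x - mu):
  Sigma^{-1} · (x - mu) = (-0.1019, -0.0185).
  (x - mu)^T · [Sigma^{-1} · (x - mu)] = (-2)·(-0.1019) + (0)·(-0.0185) = 0.2037.

Step 4 — take square root: d = √(0.2037) ≈ 0.4513.

d(x, mu) = √(0.2037) ≈ 0.4513


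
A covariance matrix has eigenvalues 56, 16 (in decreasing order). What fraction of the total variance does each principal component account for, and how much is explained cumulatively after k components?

Step 1 — total variance = trace(Sigma) = Σ λ_i = 56 + 16 = 72.

Step 2 — fraction explained by component i = λ_i / Σ λ:
  PC1: 56/72 = 0.7778
  PC2: 16/72 = 0.2222

Step 3 — cumulative fraction after k components = (λ_1 + ... + λ_k) / Σ λ:
  k = 1: 56/72 = 0.7778
  k = 2: (56 + 16)/72 = 72/72 = 1

Summary (fraction, with percent):

explained: PC1 0.7778 (77.78%), PC2 0.2222 (22.22%);  cumulative: 0.7778, 1


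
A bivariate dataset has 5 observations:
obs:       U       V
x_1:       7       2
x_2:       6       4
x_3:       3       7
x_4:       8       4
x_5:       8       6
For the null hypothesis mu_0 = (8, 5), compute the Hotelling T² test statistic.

Step 1 — sample mean vector:
  mean(U) = (7 + 6 + 3 + 8 + 8) / 5 = 32/5 = 6.4
  mean(V) = (2 + 4 + 7 + 4 + 6) / 5 = 23/5 = 4.6
  x̄ = (6.4, 4.6),  deviation x̄ - mu_0 = (6.4, 4.6) - (8, 5) = (-1.6, -0.4).

Step 2 — sample covariance matrix, S[i,j] = (1/(n-1)) · Σ_k (x_{k,i} - mean_i) · (x_{k,j} - mean_j), divisor n-1 = 4:
  S[U,U] = ((0.6)·(0.6) + (-0.4)·(-0.4) + (-3.4)·(-3.4) + (1.6)·(1.6) + (1.6)·(1.6)) / 4 = 17.2/4 = 4.3
  S[U,V] = ((0.6)·(-2.6) + (-0.4)·(-0.6) + (-3.4)·(2.4) + (1.6)·(-0.6) + (1.6)·(1.4)) / 4 = -8.2/4 = -2.05
  S[V,V] = ((-2.6)·(-2.6) + (-0.6)·(-0.6) + (2.4)·(2.4) + (-0.6)·(-0.6) + (1.4)·(1.4)) / 4 = 15.2/4 = 3.8
  S = [[4.3, -2.05],
 [-2.05, 3.8]].

Step 3 — invert S. det(S) = 4.3·3.8 - (-2.05)² = 12.1375.
  S^{-1} = (1/det) · [[d, -b], [-b, a]] = [[0.3131, 0.1689],
 [0.1689, 0.3543]].

Step 4 — quadratic form (x̄ - mu_0)^T · S^{-1} · (x̄ - mu_0):
  S^{-1} · (x̄ - mu_0) = (-0.5685, -0.4119),
  (x̄ - mu_0)^T · [...] = (-1.6)·(-0.5685) + (-0.4)·(-0.4119) = 1.0744.

Step 5 — scale by n: T² = 5 · 1.0744 = 5.3718.

T² ≈ 5.3718


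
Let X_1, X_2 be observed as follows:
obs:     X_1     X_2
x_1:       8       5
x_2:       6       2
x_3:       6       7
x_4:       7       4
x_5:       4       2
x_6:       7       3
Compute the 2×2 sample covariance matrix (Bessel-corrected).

Step 1 — column means:
  mean(X_1) = (8 + 6 + 6 + 7 + 4 + 7) / 6 = 38/6 = 6.3333
  mean(X_2) = (5 + 2 + 7 + 4 + 2 + 3) / 6 = 23/6 = 3.8333

Step 2 — sample covariance S[i,j] = (1/(n-1)) · Σ_k (x_{k,i} - mean_i) · (x_{k,j} - mean_j), with n-1 = 5.
  S[X_1,X_1] = ((1.6667)·(1.6667) + (-0.3333)·(-0.3333) + (-0.3333)·(-0.3333) + (0.6667)·(0.6667) + (-2.3333)·(-2.3333) + (0.6667)·(0.6667)) / 5 = 9.3333/5 = 1.8667
  S[X_1,X_2] = ((1.6667)·(1.1667) + (-0.3333)·(-1.8333) + (-0.3333)·(3.1667) + (0.6667)·(0.1667) + (-2.3333)·(-1.8333) + (0.6667)·(-0.8333)) / 5 = 5.3333/5 = 1.0667
  S[X_2,X_2] = ((1.1667)·(1.1667) + (-1.8333)·(-1.8333) + (3.1667)·(3.1667) + (0.1667)·(0.1667) + (-1.8333)·(-1.8333) + (-0.8333)·(-0.8333)) / 5 = 18.8333/5 = 3.7667

S is symmetric (S[j,i] = S[i,j]). Assembling:

S = [[1.8667, 1.0667],
 [1.0667, 3.7667]]


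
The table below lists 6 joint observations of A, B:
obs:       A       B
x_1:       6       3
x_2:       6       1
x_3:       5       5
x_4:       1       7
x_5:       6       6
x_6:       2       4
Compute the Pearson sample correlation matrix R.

Step 1 — column means:
  mean(A) = (6 + 6 + 5 + 1 + 6 + 2) / 6 = 26/6 = 4.3333
  mean(B) = (3 + 1 + 5 + 7 + 6 + 4) / 6 = 26/6 = 4.3333

Step 2 — sample variances and covariances s[i,j] = (1/(n-1)) · Σ_k (x_{k,i} - mean_i) · (x_{k,j} - mean_j), with n-1 = 5:
  s[A,A] = ((1.6667)·(1.6667) + (1.6667)·(1.6667) + (0.6667)·(0.6667) + (-3.3333)·(-3.3333) + (1.6667)·(1.6667) + (-2.3333)·(-2.3333)) / 5 = 25.3333/5 = 5.0667
  s[A,B] = ((1.6667)·(-1.3333) + (1.6667)·(-3.3333) + (0.6667)·(0.6667) + (-3.3333)·(2.6667) + (1.6667)·(1.6667) + (-2.3333)·(-0.3333)) / 5 = -12.6667/5 = -2.5333
  s[B,B] = ((-1.3333)·(-1.3333) + (-3.3333)·(-3.3333) + (0.6667)·(0.6667) + (2.6667)·(2.6667) + (1.6667)·(1.6667) + (-0.3333)·(-0.3333)) / 5 = 23.3333/5 = 4.6667
  Sample standard deviations s_i = √(s[i,i]):
  s(A) = √(5.0667) = 2.2509
  s(B) = √(4.6667) = 2.1602

Step 3 — r_{ij} = s_{ij} / (s_i · s_j):
  r[A,A] = 1 (diagonal).
  r[A,B] = -2.5333 / (2.2509 · 2.1602) = -2.5333 / 4.8626 = -0.521
  r[B,B] = 1 (diagonal).

R is symmetric with unit diagonal. Assembling:

R = [[1, -0.521],
 [-0.521, 1]]


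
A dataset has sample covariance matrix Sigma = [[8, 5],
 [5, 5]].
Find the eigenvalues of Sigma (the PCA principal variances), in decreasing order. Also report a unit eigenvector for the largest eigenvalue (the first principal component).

Step 1 — characteristic polynomial of 2×2 Sigma:
  det(Sigma - λI) = λ² - trace · λ + det = 0.
  trace = 8 + 5 = 13, det = 8·5 - (5)² = 15.
Step 2 — discriminant:
  Δ = trace² - 4·det = 169 - 60 = 109.
Step 3 — eigenvalues:
  λ = (trace ± √Δ)/2 = (13 ± 10.4403)/2,
  λ_1 = 11.7202,  λ_2 = 1.2798.

Step 4 — unit eigenvector for λ_1: solve (Sigma - λ_1 I)v = 0. First row:
  (8 - 11.7202)·v_x + (5)·v_y = 0, i.e. (-3.7202)·v_x + (5)·v_y = 0,
  so v ∝ (b, λ_1 - a) = (5, 3.7202) = u.
  ||u|| = √((5)² + (3.7202)²) = √(38.8395) ≈ 6.2321,
  v_1 = u/||u|| ≈ (0.8023, 0.5969) (||v_1|| = 1).

λ_1 = 11.7202,  λ_2 = 1.2798;  v_1 ≈ (0.8023, 0.5969)


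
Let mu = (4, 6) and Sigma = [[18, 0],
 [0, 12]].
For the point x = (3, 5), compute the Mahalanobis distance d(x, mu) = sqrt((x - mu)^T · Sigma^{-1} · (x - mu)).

Step 1 — centre the observation: (x - mu) = (-1, -1).

Step 2 — invert Sigma. det(Sigma) = 18·12 - (0)² = 216.
  Sigma^{-1} = (1/det) · [[d, -b], [-b, a]] = [[0.0556, 0],
 [0, 0.0833]].

Step 3 — form the quadratic (x - mu)^T · Sigma^{-1} · (x - mu):
  Sigma^{-1} · (x - mu) = (-0.0556, -0.0833).
  (x - mu)^T · [Sigma^{-1} · (x - mu)] = (-1)·(-0.0556) + (-1)·(-0.0833) = 0.1389.

Step 4 — take square root: d = √(0.1389) ≈ 0.3727.

d(x, mu) = √(0.1389) ≈ 0.3727


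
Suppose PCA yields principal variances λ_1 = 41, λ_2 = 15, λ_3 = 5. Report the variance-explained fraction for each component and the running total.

Step 1 — total variance = trace(Sigma) = Σ λ_i = 41 + 15 + 5 = 61.

Step 2 — fraction explained by component i = λ_i / Σ λ:
  PC1: 41/61 = 0.6721
  PC2: 15/61 = 0.2459
  PC3: 5/61 = 0.082

Step 3 — cumulative fraction after k components = (λ_1 + ... + λ_k) / Σ λ:
  k = 1: 41/61 = 0.6721
  k = 2: (41 + 15)/61 = 56/61 = 0.918
  k = 3: (41 + 15 + 5)/61 = 61/61 = 1

Summary (fraction, with percent):

explained: PC1 0.6721 (67.21%), PC2 0.2459 (24.59%), PC3 0.082 (8.2%);  cumulative: 0.6721, 0.918, 1


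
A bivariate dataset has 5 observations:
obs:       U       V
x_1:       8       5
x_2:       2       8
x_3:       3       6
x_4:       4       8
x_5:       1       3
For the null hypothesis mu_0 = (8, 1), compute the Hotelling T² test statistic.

Step 1 — sample mean vector:
  mean(U) = (8 + 2 + 3 + 4 + 1) / 5 = 18/5 = 3.6
  mean(V) = (5 + 8 + 6 + 8 + 3) / 5 = 30/5 = 6
  x̄ = (3.6, 6),  deviation x̄ - mu_0 = (3.6, 6) - (8, 1) = (-4.4, 5).

Step 2 — sample covariance matrix, S[i,j] = (1/(n-1)) · Σ_k (x_{k,i} - mean_i) · (x_{k,j} - mean_j), divisor n-1 = 4:
  S[U,U] = ((4.4)·(4.4) + (-1.6)·(-1.6) + (-0.6)·(-0.6) + (0.4)·(0.4) + (-2.6)·(-2.6)) / 4 = 29.2/4 = 7.3
  S[U,V] = ((4.4)·(-1) + (-1.6)·(2) + (-0.6)·(0) + (0.4)·(2) + (-2.6)·(-3)) / 4 = 1/4 = 0.25
  S[V,V] = ((-1)·(-1) + (2)·(2) + (0)·(0) + (2)·(2) + (-3)·(-3)) / 4 = 18/4 = 4.5
  S = [[7.3, 0.25],
 [0.25, 4.5]].

Step 3 — invert S. det(S) = 7.3·4.5 - (0.25)² = 32.7875.
  S^{-1} = (1/det) · [[d, -b], [-b, a]] = [[0.1372, -0.0076],
 [-0.0076, 0.2226]].

Step 4 — quadratic form (x̄ - mu_0)^T · S^{-1} · (x̄ - mu_0):
  S^{-1} · (x̄ - mu_0) = (-0.642, 1.1468),
  (x̄ - mu_0)^T · [...] = (-4.4)·(-0.642) + (5)·(1.1468) = 8.5587.

Step 5 — scale by n: T² = 5 · 8.5587 = 42.7937.

T² ≈ 42.7937


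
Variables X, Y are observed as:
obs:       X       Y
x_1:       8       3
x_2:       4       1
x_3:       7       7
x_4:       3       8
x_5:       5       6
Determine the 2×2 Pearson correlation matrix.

Step 1 — column means:
  mean(X) = (8 + 4 + 7 + 3 + 5) / 5 = 27/5 = 5.4
  mean(Y) = (3 + 1 + 7 + 8 + 6) / 5 = 25/5 = 5

Step 2 — sample variances and covariances s[i,j] = (1/(n-1)) · Σ_k (x_{k,i} - mean_i) · (x_{k,j} - mean_j), with n-1 = 4:
  s[X,X] = ((2.6)·(2.6) + (-1.4)·(-1.4) + (1.6)·(1.6) + (-2.4)·(-2.4) + (-0.4)·(-0.4)) / 4 = 17.2/4 = 4.3
  s[X,Y] = ((2.6)·(-2) + (-1.4)·(-4) + (1.6)·(2) + (-2.4)·(3) + (-0.4)·(1)) / 4 = -4/4 = -1
  s[Y,Y] = ((-2)·(-2) + (-4)·(-4) + (2)·(2) + (3)·(3) + (1)·(1)) / 4 = 34/4 = 8.5
  Sample standard deviations s_i = √(s[i,i]):
  s(X) = √(4.3) = 2.0736
  s(Y) = √(8.5) = 2.9155

Step 3 — r_{ij} = s_{ij} / (s_i · s_j):
  r[X,X] = 1 (diagonal).
  r[X,Y] = -1 / (2.0736 · 2.9155) = -1 / 6.0457 = -0.1654
  r[Y,Y] = 1 (diagonal).

R is symmetric with unit diagonal. Assembling:

R = [[1, -0.1654],
 [-0.1654, 1]]


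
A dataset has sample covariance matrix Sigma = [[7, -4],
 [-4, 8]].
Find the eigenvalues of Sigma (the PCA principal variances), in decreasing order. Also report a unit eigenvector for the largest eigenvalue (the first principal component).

Step 1 — characteristic polynomial of 2×2 Sigma:
  det(Sigma - λI) = λ² - trace · λ + det = 0.
  trace = 7 + 8 = 15, det = 7·8 - (-4)² = 40.
Step 2 — discriminant:
  Δ = trace² - 4·det = 225 - 160 = 65.
Step 3 — eigenvalues:
  λ = (trace ± √Δ)/2 = (15 ± 8.0623)/2,
  λ_1 = 11.5311,  λ_2 = 3.4689.

Step 4 — unit eigenvector for λ_1: solve (Sigma - λ_1 I)v = 0. First row:
  (7 - 11.5311)·v_x + (-4)·v_y = 0, i.e. (-4.5311)·v_x + (-4)·v_y = 0,
  so v ∝ (b, λ_1 - a) = (-4, 4.5311); multiply by -1 so the first entry is positive: u = (4, -4.5311).
  ||u|| = √((4)² + (-4.5311)²) = √(36.5311) ≈ 6.0441,
  v_1 = u/||u|| ≈ (0.6618, -0.7497) (||v_1|| = 1).

λ_1 = 11.5311,  λ_2 = 3.4689;  v_1 ≈ (0.6618, -0.7497)


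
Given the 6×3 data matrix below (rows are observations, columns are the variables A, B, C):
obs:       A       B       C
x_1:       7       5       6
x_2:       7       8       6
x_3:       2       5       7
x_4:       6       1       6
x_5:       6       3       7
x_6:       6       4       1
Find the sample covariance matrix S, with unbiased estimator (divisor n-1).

Step 1 — column means:
  mean(A) = (7 + 7 + 2 + 6 + 6 + 6) / 6 = 34/6 = 5.6667
  mean(B) = (5 + 8 + 5 + 1 + 3 + 4) / 6 = 26/6 = 4.3333
  mean(C) = (6 + 6 + 7 + 6 + 7 + 1) / 6 = 33/6 = 5.5

Step 2 — sample covariance S[i,j] = (1/(n-1)) · Σ_k (x_{k,i} - mean_i) · (x_{k,j} - mean_j), with n-1 = 5.
  S[A,A] = ((1.3333)·(1.3333) + (1.3333)·(1.3333) + (-3.6667)·(-3.6667) + (0.3333)·(0.3333) + (0.3333)·(0.3333) + (0.3333)·(0.3333)) / 5 = 17.3333/5 = 3.4667
  S[A,B] = ((1.3333)·(0.6667) + (1.3333)·(3.6667) + (-3.6667)·(0.6667) + (0.3333)·(-3.3333) + (0.3333)·(-1.3333) + (0.3333)·(-0.3333)) / 5 = 1.6667/5 = 0.3333
  S[A,C] = ((1.3333)·(0.5) + (1.3333)·(0.5) + (-3.6667)·(1.5) + (0.3333)·(0.5) + (0.3333)·(1.5) + (0.3333)·(-4.5)) / 5 = -5/5 = -1
  S[B,B] = ((0.6667)·(0.6667) + (3.6667)·(3.6667) + (0.6667)·(0.6667) + (-3.3333)·(-3.3333) + (-1.3333)·(-1.3333) + (-0.3333)·(-0.3333)) / 5 = 27.3333/5 = 5.4667
  S[B,C] = ((0.6667)·(0.5) + (3.6667)·(0.5) + (0.6667)·(1.5) + (-3.3333)·(0.5) + (-1.3333)·(1.5) + (-0.3333)·(-4.5)) / 5 = 1/5 = 0.2
  S[C,C] = ((0.5)·(0.5) + (0.5)·(0.5) + (1.5)·(1.5) + (0.5)·(0.5) + (1.5)·(1.5) + (-4.5)·(-4.5)) / 5 = 25.5/5 = 5.1

S is symmetric (S[j,i] = S[i,j]). Assembling:

S = [[3.4667, 0.3333, -1],
 [0.3333, 5.4667, 0.2],
 [-1, 0.2, 5.1]]


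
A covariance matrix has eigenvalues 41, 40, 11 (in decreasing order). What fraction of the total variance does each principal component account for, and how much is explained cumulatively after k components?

Step 1 — total variance = trace(Sigma) = Σ λ_i = 41 + 40 + 11 = 92.

Step 2 — fraction explained by component i = λ_i / Σ λ:
  PC1: 41/92 = 0.4457
  PC2: 40/92 = 0.4348
  PC3: 11/92 = 0.1196

Step 3 — cumulative fraction after k components = (λ_1 + ... + λ_k) / Σ λ:
  k = 1: 41/92 = 0.4457
  k = 2: (41 + 40)/92 = 81/92 = 0.8804
  k = 3: (41 + 40 + 11)/92 = 92/92 = 1

Summary (fraction, with percent):

explained: PC1 0.4457 (44.57%), PC2 0.4348 (43.48%), PC3 0.1196 (11.96%);  cumulative: 0.4457, 0.8804, 1


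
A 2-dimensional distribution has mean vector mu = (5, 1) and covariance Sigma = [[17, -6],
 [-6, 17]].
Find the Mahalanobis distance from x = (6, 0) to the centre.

Step 1 — centre the observation: (x - mu) = (1, -1).

Step 2 — invert Sigma. det(Sigma) = 17·17 - (-6)² = 253.
  Sigma^{-1} = (1/det) · [[d, -b], [-b, a]] = [[0.0672, 0.0237],
 [0.0237, 0.0672]].

Step 3 — form the quadratic (x - mu)^T · Sigma^{-1} · (x - mu):
  Sigma^{-1} · (x - mu) = (0.0435, -0.0435).
  (x - mu)^T · [Sigma^{-1} · (x - mu)] = (1)·(0.0435) + (-1)·(-0.0435) = 0.087.

Step 4 — take square root: d = √(0.087) ≈ 0.2949.

d(x, mu) = √(0.087) ≈ 0.2949


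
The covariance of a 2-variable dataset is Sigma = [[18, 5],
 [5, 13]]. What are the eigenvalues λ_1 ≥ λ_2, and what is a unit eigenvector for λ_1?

Step 1 — characteristic polynomial of 2×2 Sigma:
  det(Sigma - λI) = λ² - trace · λ + det = 0.
  trace = 18 + 13 = 31, det = 18·13 - (5)² = 209.
Step 2 — discriminant:
  Δ = trace² - 4·det = 961 - 836 = 125.
Step 3 — eigenvalues:
  λ = (trace ± √Δ)/2 = (31 ± 11.1803)/2,
  λ_1 = 21.0902,  λ_2 = 9.9098.

Step 4 — unit eigenvector for λ_1: solve (Sigma - λ_1 I)v = 0. First row:
  (18 - 21.0902)·v_x + (5)·v_y = 0, i.e. (-3.0902)·v_x + (5)·v_y = 0,
  so v ∝ (b, λ_1 - a) = (5, 3.0902) = u.
  ||u|| = √((5)² + (3.0902)²) = √(34.5492) ≈ 5.8779,
  v_1 = u/||u|| ≈ (0.8507, 0.5257) (||v_1|| = 1).

λ_1 = 21.0902,  λ_2 = 9.9098;  v_1 ≈ (0.8507, 0.5257)


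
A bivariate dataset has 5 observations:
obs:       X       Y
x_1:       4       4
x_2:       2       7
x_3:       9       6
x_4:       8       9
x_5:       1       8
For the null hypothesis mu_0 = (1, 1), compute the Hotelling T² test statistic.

Step 1 — sample mean vector:
  mean(X) = (4 + 2 + 9 + 8 + 1) / 5 = 24/5 = 4.8
  mean(Y) = (4 + 7 + 6 + 9 + 8) / 5 = 34/5 = 6.8
  x̄ = (4.8, 6.8),  deviation x̄ - mu_0 = (4.8, 6.8) - (1, 1) = (3.8, 5.8).

Step 2 — sample covariance matrix, S[i,j] = (1/(n-1)) · Σ_k (x_{k,i} - mean_i) · (x_{k,j} - mean_j), divisor n-1 = 4:
  S[X,X] = ((-0.8)·(-0.8) + (-2.8)·(-2.8) + (4.2)·(4.2) + (3.2)·(3.2) + (-3.8)·(-3.8)) / 4 = 50.8/4 = 12.7
  S[X,Y] = ((-0.8)·(-2.8) + (-2.8)·(0.2) + (4.2)·(-0.8) + (3.2)·(2.2) + (-3.8)·(1.2)) / 4 = 0.8/4 = 0.2
  S[Y,Y] = ((-2.8)·(-2.8) + (0.2)·(0.2) + (-0.8)·(-0.8) + (2.2)·(2.2) + (1.2)·(1.2)) / 4 = 14.8/4 = 3.7
  S = [[12.7, 0.2],
 [0.2, 3.7]].

Step 3 — invert S. det(S) = 12.7·3.7 - (0.2)² = 46.95.
  S^{-1} = (1/det) · [[d, -b], [-b, a]] = [[0.0788, -0.0043],
 [-0.0043, 0.2705]].

Step 4 — quadratic form (x̄ - mu_0)^T · S^{-1} · (x̄ - mu_0):
  S^{-1} · (x̄ - mu_0) = (0.2748, 1.5527),
  (x̄ - mu_0)^T · [...] = (3.8)·(0.2748) + (5.8)·(1.5527) = 10.0498.

Step 5 — scale by n: T² = 5 · 10.0498 = 50.2492.

T² ≈ 50.2492


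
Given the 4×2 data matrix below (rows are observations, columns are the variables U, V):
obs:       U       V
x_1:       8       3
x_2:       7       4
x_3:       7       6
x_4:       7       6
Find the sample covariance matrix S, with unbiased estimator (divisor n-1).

Step 1 — column means:
  mean(U) = (8 + 7 + 7 + 7) / 4 = 29/4 = 7.25
  mean(V) = (3 + 4 + 6 + 6) / 4 = 19/4 = 4.75

Step 2 — sample covariance S[i,j] = (1/(n-1)) · Σ_k (x_{k,i} - mean_i) · (x_{k,j} - mean_j), with n-1 = 3.
  S[U,U] = ((0.75)·(0.75) + (-0.25)·(-0.25) + (-0.25)·(-0.25) + (-0.25)·(-0.25)) / 3 = 0.75/3 = 0.25
  S[U,V] = ((0.75)·(-1.75) + (-0.25)·(-0.75) + (-0.25)·(1.25) + (-0.25)·(1.25)) / 3 = -1.75/3 = -0.5833
  S[V,V] = ((-1.75)·(-1.75) + (-0.75)·(-0.75) + (1.25)·(1.25) + (1.25)·(1.25)) / 3 = 6.75/3 = 2.25

S is symmetric (S[j,i] = S[i,j]). Assembling:

S = [[0.25, -0.5833],
 [-0.5833, 2.25]]


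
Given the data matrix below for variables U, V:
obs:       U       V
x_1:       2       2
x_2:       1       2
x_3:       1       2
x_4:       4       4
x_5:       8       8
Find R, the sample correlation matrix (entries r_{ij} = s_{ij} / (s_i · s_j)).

Step 1 — column means:
  mean(U) = (2 + 1 + 1 + 4 + 8) / 5 = 16/5 = 3.2
  mean(V) = (2 + 2 + 2 + 4 + 8) / 5 = 18/5 = 3.6

Step 2 — sample variances and covariances s[i,j] = (1/(n-1)) · Σ_k (x_{k,i} - mean_i) · (x_{k,j} - mean_j), with n-1 = 4:
  s[U,U] = ((-1.2)·(-1.2) + (-2.2)·(-2.2) + (-2.2)·(-2.2) + (0.8)·(0.8) + (4.8)·(4.8)) / 4 = 34.8/4 = 8.7
  s[U,V] = ((-1.2)·(-1.6) + (-2.2)·(-1.6) + (-2.2)·(-1.6) + (0.8)·(0.4) + (4.8)·(4.4)) / 4 = 30.4/4 = 7.6
  s[V,V] = ((-1.6)·(-1.6) + (-1.6)·(-1.6) + (-1.6)·(-1.6) + (0.4)·(0.4) + (4.4)·(4.4)) / 4 = 27.2/4 = 6.8
  Sample standard deviations s_i = √(s[i,i]):
  s(U) = √(8.7) = 2.9496
  s(V) = √(6.8) = 2.6077

Step 3 — r_{ij} = s_{ij} / (s_i · s_j):
  r[U,U] = 1 (diagonal).
  r[U,V] = 7.6 / (2.9496 · 2.6077) = 7.6 / 7.6916 = 0.9881
  r[V,V] = 1 (diagonal).

R is symmetric with unit diagonal. Assembling:

R = [[1, 0.9881],
 [0.9881, 1]]


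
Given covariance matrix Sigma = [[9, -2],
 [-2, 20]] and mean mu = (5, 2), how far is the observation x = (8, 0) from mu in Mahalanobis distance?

Step 1 — centre the observation: (x - mu) = (3, -2).

Step 2 — invert Sigma. det(Sigma) = 9·20 - (-2)² = 176.
  Sigma^{-1} = (1/det) · [[d, -b], [-b, a]] = [[0.1136, 0.0114],
 [0.0114, 0.0511]].

Step 3 — form the quadratic (x - mu)^T · Sigma^{-1} · (x - mu):
  Sigma^{-1} · (x - mu) = (0.3182, -0.0682).
  (x - mu)^T · [Sigma^{-1} · (x - mu)] = (3)·(0.3182) + (-2)·(-0.0682) = 1.0909.

Step 4 — take square root: d = √(1.0909) ≈ 1.0445.

d(x, mu) = √(1.0909) ≈ 1.0445


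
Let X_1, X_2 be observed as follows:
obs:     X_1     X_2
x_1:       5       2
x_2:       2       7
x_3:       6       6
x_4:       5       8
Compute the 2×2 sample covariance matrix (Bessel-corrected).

Step 1 — column means:
  mean(X_1) = (5 + 2 + 6 + 5) / 4 = 18/4 = 4.5
  mean(X_2) = (2 + 7 + 6 + 8) / 4 = 23/4 = 5.75

Step 2 — sample covariance S[i,j] = (1/(n-1)) · Σ_k (x_{k,i} - mean_i) · (x_{k,j} - mean_j), with n-1 = 3.
  S[X_1,X_1] = ((0.5)·(0.5) + (-2.5)·(-2.5) + (1.5)·(1.5) + (0.5)·(0.5)) / 3 = 9/3 = 3
  S[X_1,X_2] = ((0.5)·(-3.75) + (-2.5)·(1.25) + (1.5)·(0.25) + (0.5)·(2.25)) / 3 = -3.5/3 = -1.1667
  S[X_2,X_2] = ((-3.75)·(-3.75) + (1.25)·(1.25) + (0.25)·(0.25) + (2.25)·(2.25)) / 3 = 20.75/3 = 6.9167

S is symmetric (S[j,i] = S[i,j]). Assembling:

S = [[3, -1.1667],
 [-1.1667, 6.9167]]


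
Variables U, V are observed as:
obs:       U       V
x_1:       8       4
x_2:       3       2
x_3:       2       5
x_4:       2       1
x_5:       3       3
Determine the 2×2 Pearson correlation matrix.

Step 1 — column means:
  mean(U) = (8 + 3 + 2 + 2 + 3) / 5 = 18/5 = 3.6
  mean(V) = (4 + 2 + 5 + 1 + 3) / 5 = 15/5 = 3

Step 2 — sample variances and covariances s[i,j] = (1/(n-1)) · Σ_k (x_{k,i} - mean_i) · (x_{k,j} - mean_j), with n-1 = 4:
  s[U,U] = ((4.4)·(4.4) + (-0.6)·(-0.6) + (-1.6)·(-1.6) + (-1.6)·(-1.6) + (-0.6)·(-0.6)) / 4 = 25.2/4 = 6.3
  s[U,V] = ((4.4)·(1) + (-0.6)·(-1) + (-1.6)·(2) + (-1.6)·(-2) + (-0.6)·(0)) / 4 = 5/4 = 1.25
  s[V,V] = ((1)·(1) + (-1)·(-1) + (2)·(2) + (-2)·(-2) + (0)·(0)) / 4 = 10/4 = 2.5
  Sample standard deviations s_i = √(s[i,i]):
  s(U) = √(6.3) = 2.51
  s(V) = √(2.5) = 1.5811

Step 3 — r_{ij} = s_{ij} / (s_i · s_j):
  r[U,U] = 1 (diagonal).
  r[U,V] = 1.25 / (2.51 · 1.5811) = 1.25 / 3.9686 = 0.315
  r[V,V] = 1 (diagonal).

R is symmetric with unit diagonal. Assembling:

R = [[1, 0.315],
 [0.315, 1]]


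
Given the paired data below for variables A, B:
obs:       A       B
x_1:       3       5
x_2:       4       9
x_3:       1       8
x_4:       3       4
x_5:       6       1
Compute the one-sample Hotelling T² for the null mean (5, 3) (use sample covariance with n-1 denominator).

Step 1 — sample mean vector:
  mean(A) = (3 + 4 + 1 + 3 + 6) / 5 = 17/5 = 3.4
  mean(B) = (5 + 9 + 8 + 4 + 1) / 5 = 27/5 = 5.4
  x̄ = (3.4, 5.4),  deviation x̄ - mu_0 = (3.4, 5.4) - (5, 3) = (-1.6, 2.4).

Step 2 — sample covariance matrix, S[i,j] = (1/(n-1)) · Σ_k (x_{k,i} - mean_i) · (x_{k,j} - mean_j), divisor n-1 = 4:
  S[A,A] = ((-0.4)·(-0.4) + (0.6)·(0.6) + (-2.4)·(-2.4) + (-0.4)·(-0.4) + (2.6)·(2.6)) / 4 = 13.2/4 = 3.3
  S[A,B] = ((-0.4)·(-0.4) + (0.6)·(3.6) + (-2.4)·(2.6) + (-0.4)·(-1.4) + (2.6)·(-4.4)) / 4 = -14.8/4 = -3.7
  S[B,B] = ((-0.4)·(-0.4) + (3.6)·(3.6) + (2.6)·(2.6) + (-1.4)·(-1.4) + (-4.4)·(-4.4)) / 4 = 41.2/4 = 10.3
  S = [[3.3, -3.7],
 [-3.7, 10.3]].

Step 3 — invert S. det(S) = 3.3·10.3 - (-3.7)² = 20.3.
  S^{-1} = (1/det) · [[d, -b], [-b, a]] = [[0.5074, 0.1823],
 [0.1823, 0.1626]].

Step 4 — quadratic form (x̄ - mu_0)^T · S^{-1} · (x̄ - mu_0):
  S^{-1} · (x̄ - mu_0) = (-0.3744, 0.0985),
  (x̄ - mu_0)^T · [...] = (-1.6)·(-0.3744) + (2.4)·(0.0985) = 0.8355.

Step 5 — scale by n: T² = 5 · 0.8355 = 4.1773.

T² ≈ 4.1773
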